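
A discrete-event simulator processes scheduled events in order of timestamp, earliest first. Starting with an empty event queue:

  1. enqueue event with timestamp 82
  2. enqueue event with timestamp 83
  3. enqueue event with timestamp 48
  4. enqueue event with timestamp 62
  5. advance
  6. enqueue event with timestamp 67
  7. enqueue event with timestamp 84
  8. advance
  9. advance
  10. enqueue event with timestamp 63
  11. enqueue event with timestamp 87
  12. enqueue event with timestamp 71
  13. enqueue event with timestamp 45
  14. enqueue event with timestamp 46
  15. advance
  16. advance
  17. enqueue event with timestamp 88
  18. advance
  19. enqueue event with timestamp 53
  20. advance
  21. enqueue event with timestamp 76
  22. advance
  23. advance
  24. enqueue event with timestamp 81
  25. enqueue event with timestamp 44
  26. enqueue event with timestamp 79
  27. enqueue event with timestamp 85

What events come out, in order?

insert 82 → {82}
insert 83 → {82, 83}
insert 48 → {48, 82, 83}
insert 62 → {48, 62, 82, 83}
advance → 48; now {62, 82, 83}
insert 67 → {62, 67, 82, 83}
insert 84 → {62, 67, 82, 83, 84}
advance → 62; now {67, 82, 83, 84}
advance → 67; now {82, 83, 84}
insert 63 → {63, 82, 83, 84}
insert 87 → {63, 82, 83, 84, 87}
insert 71 → {63, 71, 82, 83, 84, 87}
insert 45 → {45, 63, 71, 82, 83, 84, 87}
insert 46 → {45, 46, 63, 71, 82, 83, 84, 87}
advance → 45; now {46, 63, 71, 82, 83, 84, 87}
advance → 46; now {63, 71, 82, 83, 84, 87}
insert 88 → {63, 71, 82, 83, 84, 87, 88}
advance → 63; now {71, 82, 83, 84, 87, 88}
insert 53 → {53, 71, 82, 83, 84, 87, 88}
advance → 53; now {71, 82, 83, 84, 87, 88}
insert 76 → {71, 76, 82, 83, 84, 87, 88}
advance → 71; now {76, 82, 83, 84, 87, 88}
advance → 76; now {82, 83, 84, 87, 88}
insert 81 → {81, 82, 83, 84, 87, 88}
insert 44 → {44, 81, 82, 83, 84, 87, 88}
insert 79 → {44, 79, 81, 82, 83, 84, 87, 88}
insert 85 → {44, 79, 81, 82, 83, 84, 85, 87, 88}

[48, 62, 67, 45, 46, 63, 53, 71, 76]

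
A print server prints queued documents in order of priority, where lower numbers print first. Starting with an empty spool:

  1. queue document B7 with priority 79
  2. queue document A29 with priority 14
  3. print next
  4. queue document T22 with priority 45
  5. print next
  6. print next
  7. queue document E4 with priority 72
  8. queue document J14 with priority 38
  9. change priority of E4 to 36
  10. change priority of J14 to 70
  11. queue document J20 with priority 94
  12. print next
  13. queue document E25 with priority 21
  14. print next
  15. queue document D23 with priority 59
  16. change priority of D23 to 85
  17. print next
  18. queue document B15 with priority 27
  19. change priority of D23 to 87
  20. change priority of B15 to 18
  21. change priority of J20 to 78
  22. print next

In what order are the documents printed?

[A29, T22, B7, E4, E25, J14, B15]

add B7 (priority 79) → {B7:79}
add A29 (priority 14) → {A29:14, B7:79}
print next → A29; now {B7:79}
add T22 (priority 45) → {T22:45, B7:79}
print next → T22; now {B7:79}
print next → B7; now {}
add E4 (priority 72) → {E4:72}
add J14 (priority 38) → {J14:38, E4:72}
update E4 to priority 36 → {E4:36, J14:38}
update J14 to priority 70 → {E4:36, J14:70}
add J20 (priority 94) → {E4:36, J14:70, J20:94}
print next → E4; now {J14:70, J20:94}
add E25 (priority 21) → {E25:21, J14:70, J20:94}
print next → E25; now {J14:70, J20:94}
add D23 (priority 59) → {D23:59, J14:70, J20:94}
update D23 to priority 85 → {J14:70, D23:85, J20:94}
print next → J14; now {D23:85, J20:94}
add B15 (priority 27) → {B15:27, D23:85, J20:94}
update D23 to priority 87 → {B15:27, D23:87, J20:94}
update B15 to priority 18 → {B15:18, D23:87, J20:94}
update J20 to priority 78 → {B15:18, J20:78, D23:87}
print next → B15; now {J20:78, D23:87}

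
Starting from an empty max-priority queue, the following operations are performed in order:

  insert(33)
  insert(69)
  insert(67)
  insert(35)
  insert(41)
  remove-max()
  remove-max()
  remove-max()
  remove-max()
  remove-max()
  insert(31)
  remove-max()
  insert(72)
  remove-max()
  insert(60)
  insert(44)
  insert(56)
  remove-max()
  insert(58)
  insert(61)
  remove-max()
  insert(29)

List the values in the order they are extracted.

insert 33 → {33}
insert 69 → {69, 33}
insert 67 → {69, 67, 33}
insert 35 → {69, 67, 35, 33}
insert 41 → {69, 67, 41, 35, 33}
remove-max → 69; now {67, 41, 35, 33}
remove-max → 67; now {41, 35, 33}
remove-max → 41; now {35, 33}
remove-max → 35; now {33}
remove-max → 33; now {}
insert 31 → {31}
remove-max → 31; now {}
insert 72 → {72}
remove-max → 72; now {}
insert 60 → {60}
insert 44 → {60, 44}
insert 56 → {60, 56, 44}
remove-max → 60; now {56, 44}
insert 58 → {58, 56, 44}
insert 61 → {61, 58, 56, 44}
remove-max → 61; now {58, 56, 44}
insert 29 → {58, 56, 44, 29}

[69, 67, 41, 35, 33, 31, 72, 60, 61]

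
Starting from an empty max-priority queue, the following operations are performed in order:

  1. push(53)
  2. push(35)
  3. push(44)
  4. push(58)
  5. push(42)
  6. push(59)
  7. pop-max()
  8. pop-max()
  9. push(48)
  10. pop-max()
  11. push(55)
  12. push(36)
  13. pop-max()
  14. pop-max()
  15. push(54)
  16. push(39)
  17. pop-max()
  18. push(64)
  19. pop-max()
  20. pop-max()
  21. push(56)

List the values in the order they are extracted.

insert 53 → {53}
insert 35 → {53, 35}
insert 44 → {53, 44, 35}
insert 58 → {58, 53, 44, 35}
insert 42 → {58, 53, 44, 42, 35}
insert 59 → {59, 58, 53, 44, 42, 35}
pop-max → 59; now {58, 53, 44, 42, 35}
pop-max → 58; now {53, 44, 42, 35}
insert 48 → {53, 48, 44, 42, 35}
pop-max → 53; now {48, 44, 42, 35}
insert 55 → {55, 48, 44, 42, 35}
insert 36 → {55, 48, 44, 42, 36, 35}
pop-max → 55; now {48, 44, 42, 36, 35}
pop-max → 48; now {44, 42, 36, 35}
insert 54 → {54, 44, 42, 36, 35}
insert 39 → {54, 44, 42, 39, 36, 35}
pop-max → 54; now {44, 42, 39, 36, 35}
insert 64 → {64, 44, 42, 39, 36, 35}
pop-max → 64; now {44, 42, 39, 36, 35}
pop-max → 44; now {42, 39, 36, 35}
insert 56 → {56, 42, 39, 36, 35}

59, 58, 53, 55, 48, 54, 64, 44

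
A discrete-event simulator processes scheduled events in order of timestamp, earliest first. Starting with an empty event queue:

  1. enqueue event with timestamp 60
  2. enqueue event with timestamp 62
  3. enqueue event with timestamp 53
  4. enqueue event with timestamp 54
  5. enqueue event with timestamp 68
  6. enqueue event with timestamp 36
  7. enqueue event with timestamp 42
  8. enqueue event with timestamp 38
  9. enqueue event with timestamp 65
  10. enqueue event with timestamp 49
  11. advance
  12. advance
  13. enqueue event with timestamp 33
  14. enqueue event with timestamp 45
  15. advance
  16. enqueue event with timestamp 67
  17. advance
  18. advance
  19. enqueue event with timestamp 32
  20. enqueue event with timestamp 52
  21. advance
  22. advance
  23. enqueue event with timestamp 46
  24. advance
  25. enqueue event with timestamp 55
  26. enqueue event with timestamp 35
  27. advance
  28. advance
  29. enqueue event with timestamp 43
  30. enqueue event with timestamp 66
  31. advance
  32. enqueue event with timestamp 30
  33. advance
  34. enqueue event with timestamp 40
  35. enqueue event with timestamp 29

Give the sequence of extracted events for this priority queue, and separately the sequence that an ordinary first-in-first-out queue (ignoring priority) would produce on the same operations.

insert 60 → {60}
insert 62 → {60, 62}
insert 53 → {53, 60, 62}
insert 54 → {53, 54, 60, 62}
insert 68 → {53, 54, 60, 62, 68}
insert 36 → {36, 53, 54, 60, 62, 68}
insert 42 → {36, 42, 53, 54, 60, 62, 68}
insert 38 → {36, 38, 42, 53, 54, 60, 62, 68}
insert 65 → {36, 38, 42, 53, 54, 60, 62, 65, 68}
insert 49 → {36, 38, 42, 49, 53, 54, 60, 62, 65, 68}
advance → 36; now {38, 42, 49, 53, 54, 60, 62, 65, 68}
advance → 38; now {42, 49, 53, 54, 60, 62, 65, 68}
insert 33 → {33, 42, 49, 53, 54, 60, 62, 65, 68}
insert 45 → {33, 42, 45, 49, 53, 54, 60, 62, 65, 68}
advance → 33; now {42, 45, 49, 53, 54, 60, 62, 65, 68}
insert 67 → {42, 45, 49, 53, 54, 60, 62, 65, 67, 68}
advance → 42; now {45, 49, 53, 54, 60, 62, 65, 67, 68}
advance → 45; now {49, 53, 54, 60, 62, 65, 67, 68}
insert 32 → {32, 49, 53, 54, 60, 62, 65, 67, 68}
insert 52 → {32, 49, 52, 53, 54, 60, 62, 65, 67, 68}
advance → 32; now {49, 52, 53, 54, 60, 62, 65, 67, 68}
advance → 49; now {52, 53, 54, 60, 62, 65, 67, 68}
insert 46 → {46, 52, 53, 54, 60, 62, 65, 67, 68}
advance → 46; now {52, 53, 54, 60, 62, 65, 67, 68}
insert 55 → {52, 53, 54, 55, 60, 62, 65, 67, 68}
insert 35 → {35, 52, 53, 54, 55, 60, 62, 65, 67, 68}
advance → 35; now {52, 53, 54, 55, 60, 62, 65, 67, 68}
advance → 52; now {53, 54, 55, 60, 62, 65, 67, 68}
insert 43 → {43, 53, 54, 55, 60, 62, 65, 67, 68}
insert 66 → {43, 53, 54, 55, 60, 62, 65, 66, 67, 68}
advance → 43; now {53, 54, 55, 60, 62, 65, 66, 67, 68}
insert 30 → {30, 53, 54, 55, 60, 62, 65, 66, 67, 68}
advance → 30; now {53, 54, 55, 60, 62, 65, 66, 67, 68}
insert 40 → {40, 53, 54, 55, 60, 62, 65, 66, 67, 68}
insert 29 → {29, 40, 53, 54, 55, 60, 62, 65, 66, 67, 68}

priority queue: [36, 38, 33, 42, 45, 32, 49, 46, 35, 52, 43, 30]; FIFO queue: [60, 62, 53, 54, 68, 36, 42, 38, 65, 49, 33, 45]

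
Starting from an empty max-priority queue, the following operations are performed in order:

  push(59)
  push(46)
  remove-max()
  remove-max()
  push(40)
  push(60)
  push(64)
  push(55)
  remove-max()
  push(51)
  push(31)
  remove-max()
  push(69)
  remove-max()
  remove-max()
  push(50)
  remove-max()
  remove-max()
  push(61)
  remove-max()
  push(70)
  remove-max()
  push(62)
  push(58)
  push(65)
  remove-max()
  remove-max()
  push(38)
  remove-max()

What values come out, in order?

59 → 46 → 64 → 60 → 69 → 55 → 51 → 50 → 61 → 70 → 65 → 62 → 58

insert 59 → {59}
insert 46 → {59, 46}
remove-max → 59; now {46}
remove-max → 46; now {}
insert 40 → {40}
insert 60 → {60, 40}
insert 64 → {64, 60, 40}
insert 55 → {64, 60, 55, 40}
remove-max → 64; now {60, 55, 40}
insert 51 → {60, 55, 51, 40}
insert 31 → {60, 55, 51, 40, 31}
remove-max → 60; now {55, 51, 40, 31}
insert 69 → {69, 55, 51, 40, 31}
remove-max → 69; now {55, 51, 40, 31}
remove-max → 55; now {51, 40, 31}
insert 50 → {51, 50, 40, 31}
remove-max → 51; now {50, 40, 31}
remove-max → 50; now {40, 31}
insert 61 → {61, 40, 31}
remove-max → 61; now {40, 31}
insert 70 → {70, 40, 31}
remove-max → 70; now {40, 31}
insert 62 → {62, 40, 31}
insert 58 → {62, 58, 40, 31}
insert 65 → {65, 62, 58, 40, 31}
remove-max → 65; now {62, 58, 40, 31}
remove-max → 62; now {58, 40, 31}
insert 38 → {58, 40, 38, 31}
remove-max → 58; now {40, 38, 31}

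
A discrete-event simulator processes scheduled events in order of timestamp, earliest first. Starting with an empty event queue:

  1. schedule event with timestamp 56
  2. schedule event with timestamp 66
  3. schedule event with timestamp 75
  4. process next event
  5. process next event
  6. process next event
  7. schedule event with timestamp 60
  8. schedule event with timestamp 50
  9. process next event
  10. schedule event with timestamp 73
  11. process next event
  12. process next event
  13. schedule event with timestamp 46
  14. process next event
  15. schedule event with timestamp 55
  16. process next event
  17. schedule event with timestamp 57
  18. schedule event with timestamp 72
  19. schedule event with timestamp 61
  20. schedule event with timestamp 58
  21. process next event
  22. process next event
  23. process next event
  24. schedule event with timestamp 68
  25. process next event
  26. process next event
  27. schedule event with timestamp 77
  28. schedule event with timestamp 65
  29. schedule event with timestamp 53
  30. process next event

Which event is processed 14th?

53

insert 56 → {56}
insert 66 → {56, 66}
insert 75 → {56, 66, 75}
process next event → 56; now {66, 75}
process next event → 66; now {75}
process next event → 75; now {}
insert 60 → {60}
insert 50 → {50, 60}
process next event → 50; now {60}
insert 73 → {60, 73}
process next event → 60; now {73}
process next event → 73; now {}
insert 46 → {46}
process next event → 46; now {}
insert 55 → {55}
process next event → 55; now {}
insert 57 → {57}
insert 72 → {57, 72}
insert 61 → {57, 61, 72}
insert 58 → {57, 58, 61, 72}
process next event → 57; now {58, 61, 72}
process next event → 58; now {61, 72}
process next event → 61; now {72}
insert 68 → {68, 72}
process next event → 68; now {72}
process next event → 72; now {}
insert 77 → {77}
insert 65 → {65, 77}
insert 53 → {53, 65, 77}
process next event → 53; now {65, 77}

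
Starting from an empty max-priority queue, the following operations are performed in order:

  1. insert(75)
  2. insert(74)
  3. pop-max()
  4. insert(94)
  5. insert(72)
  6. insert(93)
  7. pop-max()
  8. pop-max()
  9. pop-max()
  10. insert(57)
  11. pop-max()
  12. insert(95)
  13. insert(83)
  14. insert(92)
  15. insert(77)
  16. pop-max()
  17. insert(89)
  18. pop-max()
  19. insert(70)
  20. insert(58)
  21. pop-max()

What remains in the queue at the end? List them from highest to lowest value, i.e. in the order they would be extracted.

83 → 77 → 70 → 58 → 57

insert 75 → {75}
insert 74 → {75, 74}
pop-max → 75; now {74}
insert 94 → {94, 74}
insert 72 → {94, 74, 72}
insert 93 → {94, 93, 74, 72}
pop-max → 94; now {93, 74, 72}
pop-max → 93; now {74, 72}
pop-max → 74; now {72}
insert 57 → {72, 57}
pop-max → 72; now {57}
insert 95 → {95, 57}
insert 83 → {95, 83, 57}
insert 92 → {95, 92, 83, 57}
insert 77 → {95, 92, 83, 77, 57}
pop-max → 95; now {92, 83, 77, 57}
insert 89 → {92, 89, 83, 77, 57}
pop-max → 92; now {89, 83, 77, 57}
insert 70 → {89, 83, 77, 70, 57}
insert 58 → {89, 83, 77, 70, 58, 57}
pop-max → 89; now {83, 77, 70, 58, 57}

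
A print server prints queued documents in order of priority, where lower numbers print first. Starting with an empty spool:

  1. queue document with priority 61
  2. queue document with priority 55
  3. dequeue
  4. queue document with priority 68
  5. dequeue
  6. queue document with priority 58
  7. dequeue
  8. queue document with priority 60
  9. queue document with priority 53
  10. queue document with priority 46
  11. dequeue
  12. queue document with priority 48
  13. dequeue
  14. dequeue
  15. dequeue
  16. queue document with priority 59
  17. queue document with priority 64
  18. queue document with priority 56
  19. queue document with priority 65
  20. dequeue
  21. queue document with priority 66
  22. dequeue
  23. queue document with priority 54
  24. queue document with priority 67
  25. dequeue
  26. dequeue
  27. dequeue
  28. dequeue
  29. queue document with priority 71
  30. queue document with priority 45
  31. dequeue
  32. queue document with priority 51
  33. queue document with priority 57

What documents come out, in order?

[55, 61, 58, 46, 48, 53, 60, 56, 59, 54, 64, 65, 66, 45]

insert 61 → {61}
insert 55 → {55, 61}
dequeue → 55; now {61}
insert 68 → {61, 68}
dequeue → 61; now {68}
insert 58 → {58, 68}
dequeue → 58; now {68}
insert 60 → {60, 68}
insert 53 → {53, 60, 68}
insert 46 → {46, 53, 60, 68}
dequeue → 46; now {53, 60, 68}
insert 48 → {48, 53, 60, 68}
dequeue → 48; now {53, 60, 68}
dequeue → 53; now {60, 68}
dequeue → 60; now {68}
insert 59 → {59, 68}
insert 64 → {59, 64, 68}
insert 56 → {56, 59, 64, 68}
insert 65 → {56, 59, 64, 65, 68}
dequeue → 56; now {59, 64, 65, 68}
insert 66 → {59, 64, 65, 66, 68}
dequeue → 59; now {64, 65, 66, 68}
insert 54 → {54, 64, 65, 66, 68}
insert 67 → {54, 64, 65, 66, 67, 68}
dequeue → 54; now {64, 65, 66, 67, 68}
dequeue → 64; now {65, 66, 67, 68}
dequeue → 65; now {66, 67, 68}
dequeue → 66; now {67, 68}
insert 71 → {67, 68, 71}
insert 45 → {45, 67, 68, 71}
dequeue → 45; now {67, 68, 71}
insert 51 → {51, 67, 68, 71}
insert 57 → {51, 57, 67, 68, 71}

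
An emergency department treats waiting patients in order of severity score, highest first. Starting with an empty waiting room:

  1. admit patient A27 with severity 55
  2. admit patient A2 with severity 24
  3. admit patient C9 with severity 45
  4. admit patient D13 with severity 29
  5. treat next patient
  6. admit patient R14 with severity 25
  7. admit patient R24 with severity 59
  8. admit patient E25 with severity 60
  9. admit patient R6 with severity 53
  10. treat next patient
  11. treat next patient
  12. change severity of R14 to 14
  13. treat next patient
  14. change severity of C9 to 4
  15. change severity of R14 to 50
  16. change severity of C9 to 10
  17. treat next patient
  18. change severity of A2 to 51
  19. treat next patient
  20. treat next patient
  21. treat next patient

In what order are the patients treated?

A27 → E25 → R24 → R6 → R14 → A2 → D13 → C9

add A27 (severity 55) → {A27:55}
add A2 (severity 24) → {A27:55, A2:24}
add C9 (severity 45) → {A27:55, C9:45, A2:24}
add D13 (severity 29) → {A27:55, C9:45, D13:29, A2:24}
treat next patient → A27; now {C9:45, D13:29, A2:24}
add R14 (severity 25) → {C9:45, D13:29, R14:25, A2:24}
add R24 (severity 59) → {R24:59, C9:45, D13:29, R14:25, A2:24}
add E25 (severity 60) → {E25:60, R24:59, C9:45, D13:29, R14:25, A2:24}
add R6 (severity 53) → {E25:60, R24:59, R6:53, C9:45, D13:29, R14:25, A2:24}
treat next patient → E25; now {R24:59, R6:53, C9:45, D13:29, R14:25, A2:24}
treat next patient → R24; now {R6:53, C9:45, D13:29, R14:25, A2:24}
update R14 to severity 14 → {R6:53, C9:45, D13:29, A2:24, R14:14}
treat next patient → R6; now {C9:45, D13:29, A2:24, R14:14}
update C9 to severity 4 → {D13:29, A2:24, R14:14, C9:4}
update R14 to severity 50 → {R14:50, D13:29, A2:24, C9:4}
update C9 to severity 10 → {R14:50, D13:29, A2:24, C9:10}
treat next patient → R14; now {D13:29, A2:24, C9:10}
update A2 to severity 51 → {A2:51, D13:29, C9:10}
treat next patient → A2; now {D13:29, C9:10}
treat next patient → D13; now {C9:10}
treat next patient → C9; now {}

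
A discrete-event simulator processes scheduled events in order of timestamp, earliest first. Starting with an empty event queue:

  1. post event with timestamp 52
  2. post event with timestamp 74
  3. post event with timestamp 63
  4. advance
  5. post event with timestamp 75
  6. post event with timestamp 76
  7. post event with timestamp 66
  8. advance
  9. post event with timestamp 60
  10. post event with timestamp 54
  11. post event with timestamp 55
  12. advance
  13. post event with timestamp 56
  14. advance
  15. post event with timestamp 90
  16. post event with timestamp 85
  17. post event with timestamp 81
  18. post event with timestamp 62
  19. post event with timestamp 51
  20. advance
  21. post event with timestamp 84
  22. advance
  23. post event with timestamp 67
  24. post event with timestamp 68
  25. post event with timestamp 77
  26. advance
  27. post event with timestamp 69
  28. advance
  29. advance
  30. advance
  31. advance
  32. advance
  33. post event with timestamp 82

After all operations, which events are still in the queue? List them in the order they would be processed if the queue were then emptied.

insert 52 → {52}
insert 74 → {52, 74}
insert 63 → {52, 63, 74}
advance → 52; now {63, 74}
insert 75 → {63, 74, 75}
insert 76 → {63, 74, 75, 76}
insert 66 → {63, 66, 74, 75, 76}
advance → 63; now {66, 74, 75, 76}
insert 60 → {60, 66, 74, 75, 76}
insert 54 → {54, 60, 66, 74, 75, 76}
insert 55 → {54, 55, 60, 66, 74, 75, 76}
advance → 54; now {55, 60, 66, 74, 75, 76}
insert 56 → {55, 56, 60, 66, 74, 75, 76}
advance → 55; now {56, 60, 66, 74, 75, 76}
insert 90 → {56, 60, 66, 74, 75, 76, 90}
insert 85 → {56, 60, 66, 74, 75, 76, 85, 90}
insert 81 → {56, 60, 66, 74, 75, 76, 81, 85, 90}
insert 62 → {56, 60, 62, 66, 74, 75, 76, 81, 85, 90}
insert 51 → {51, 56, 60, 62, 66, 74, 75, 76, 81, 85, 90}
advance → 51; now {56, 60, 62, 66, 74, 75, 76, 81, 85, 90}
insert 84 → {56, 60, 62, 66, 74, 75, 76, 81, 84, 85, 90}
advance → 56; now {60, 62, 66, 74, 75, 76, 81, 84, 85, 90}
insert 67 → {60, 62, 66, 67, 74, 75, 76, 81, 84, 85, 90}
insert 68 → {60, 62, 66, 67, 68, 74, 75, 76, 81, 84, 85, 90}
insert 77 → {60, 62, 66, 67, 68, 74, 75, 76, 77, 81, 84, 85, 90}
advance → 60; now {62, 66, 67, 68, 74, 75, 76, 77, 81, 84, 85, 90}
insert 69 → {62, 66, 67, 68, 69, 74, 75, 76, 77, 81, 84, 85, 90}
advance → 62; now {66, 67, 68, 69, 74, 75, 76, 77, 81, 84, 85, 90}
advance → 66; now {67, 68, 69, 74, 75, 76, 77, 81, 84, 85, 90}
advance → 67; now {68, 69, 74, 75, 76, 77, 81, 84, 85, 90}
advance → 68; now {69, 74, 75, 76, 77, 81, 84, 85, 90}
advance → 69; now {74, 75, 76, 77, 81, 84, 85, 90}
insert 82 → {74, 75, 76, 77, 81, 82, 84, 85, 90}

74 → 75 → 76 → 77 → 81 → 82 → 84 → 85 → 90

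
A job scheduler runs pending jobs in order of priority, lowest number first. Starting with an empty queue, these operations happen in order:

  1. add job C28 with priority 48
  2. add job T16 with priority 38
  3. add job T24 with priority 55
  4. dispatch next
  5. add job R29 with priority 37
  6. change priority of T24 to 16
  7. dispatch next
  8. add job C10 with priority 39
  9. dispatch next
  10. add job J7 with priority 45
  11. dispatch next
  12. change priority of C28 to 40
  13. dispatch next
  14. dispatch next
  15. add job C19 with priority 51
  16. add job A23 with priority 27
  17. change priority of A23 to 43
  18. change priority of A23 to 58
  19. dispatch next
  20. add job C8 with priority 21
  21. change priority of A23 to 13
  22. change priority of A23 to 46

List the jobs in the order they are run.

add C28 (priority 48) → {C28:48}
add T16 (priority 38) → {T16:38, C28:48}
add T24 (priority 55) → {T16:38, C28:48, T24:55}
dispatch next → T16; now {C28:48, T24:55}
add R29 (priority 37) → {R29:37, C28:48, T24:55}
update T24 to priority 16 → {T24:16, R29:37, C28:48}
dispatch next → T24; now {R29:37, C28:48}
add C10 (priority 39) → {R29:37, C10:39, C28:48}
dispatch next → R29; now {C10:39, C28:48}
add J7 (priority 45) → {C10:39, J7:45, C28:48}
dispatch next → C10; now {J7:45, C28:48}
update C28 to priority 40 → {C28:40, J7:45}
dispatch next → C28; now {J7:45}
dispatch next → J7; now {}
add C19 (priority 51) → {C19:51}
add A23 (priority 27) → {A23:27, C19:51}
update A23 to priority 43 → {A23:43, C19:51}
update A23 to priority 58 → {C19:51, A23:58}
dispatch next → C19; now {A23:58}
add C8 (priority 21) → {C8:21, A23:58}
update A23 to priority 13 → {A23:13, C8:21}
update A23 to priority 46 → {C8:21, A23:46}

T16, T24, R29, C10, C28, J7, C19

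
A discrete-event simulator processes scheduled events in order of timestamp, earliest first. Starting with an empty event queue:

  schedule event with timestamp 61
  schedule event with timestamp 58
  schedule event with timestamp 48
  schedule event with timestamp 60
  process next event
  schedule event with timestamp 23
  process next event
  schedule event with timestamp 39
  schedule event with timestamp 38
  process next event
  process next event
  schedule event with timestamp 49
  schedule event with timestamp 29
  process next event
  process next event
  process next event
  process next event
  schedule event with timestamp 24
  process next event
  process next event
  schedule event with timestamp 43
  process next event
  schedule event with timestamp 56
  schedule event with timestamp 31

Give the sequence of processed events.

48, 23, 38, 39, 29, 49, 58, 60, 24, 61, 43

insert 61 → {61}
insert 58 → {58, 61}
insert 48 → {48, 58, 61}
insert 60 → {48, 58, 60, 61}
process next event → 48; now {58, 60, 61}
insert 23 → {23, 58, 60, 61}
process next event → 23; now {58, 60, 61}
insert 39 → {39, 58, 60, 61}
insert 38 → {38, 39, 58, 60, 61}
process next event → 38; now {39, 58, 60, 61}
process next event → 39; now {58, 60, 61}
insert 49 → {49, 58, 60, 61}
insert 29 → {29, 49, 58, 60, 61}
process next event → 29; now {49, 58, 60, 61}
process next event → 49; now {58, 60, 61}
process next event → 58; now {60, 61}
process next event → 60; now {61}
insert 24 → {24, 61}
process next event → 24; now {61}
process next event → 61; now {}
insert 43 → {43}
process next event → 43; now {}
insert 56 → {56}
insert 31 → {31, 56}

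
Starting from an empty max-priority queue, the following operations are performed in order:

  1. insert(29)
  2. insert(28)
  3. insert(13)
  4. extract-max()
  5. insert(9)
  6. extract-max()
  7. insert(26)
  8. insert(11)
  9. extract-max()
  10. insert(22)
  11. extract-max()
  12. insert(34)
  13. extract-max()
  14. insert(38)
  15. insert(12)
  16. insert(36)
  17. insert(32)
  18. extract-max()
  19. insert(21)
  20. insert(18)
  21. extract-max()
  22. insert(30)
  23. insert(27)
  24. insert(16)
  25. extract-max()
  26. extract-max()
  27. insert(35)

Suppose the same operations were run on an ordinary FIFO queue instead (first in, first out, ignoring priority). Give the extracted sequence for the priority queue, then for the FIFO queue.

insert 29 → {29}
insert 28 → {29, 28}
insert 13 → {29, 28, 13}
extract-max → 29; now {28, 13}
insert 9 → {28, 13, 9}
extract-max → 28; now {13, 9}
insert 26 → {26, 13, 9}
insert 11 → {26, 13, 11, 9}
extract-max → 26; now {13, 11, 9}
insert 22 → {22, 13, 11, 9}
extract-max → 22; now {13, 11, 9}
insert 34 → {34, 13, 11, 9}
extract-max → 34; now {13, 11, 9}
insert 38 → {38, 13, 11, 9}
insert 12 → {38, 13, 12, 11, 9}
insert 36 → {38, 36, 13, 12, 11, 9}
insert 32 → {38, 36, 32, 13, 12, 11, 9}
extract-max → 38; now {36, 32, 13, 12, 11, 9}
insert 21 → {36, 32, 21, 13, 12, 11, 9}
insert 18 → {36, 32, 21, 18, 13, 12, 11, 9}
extract-max → 36; now {32, 21, 18, 13, 12, 11, 9}
insert 30 → {32, 30, 21, 18, 13, 12, 11, 9}
insert 27 → {32, 30, 27, 21, 18, 13, 12, 11, 9}
insert 16 → {32, 30, 27, 21, 18, 16, 13, 12, 11, 9}
extract-max → 32; now {30, 27, 21, 18, 16, 13, 12, 11, 9}
extract-max → 30; now {27, 21, 18, 16, 13, 12, 11, 9}
insert 35 → {35, 27, 21, 18, 16, 13, 12, 11, 9}

priority queue: 29 → 28 → 26 → 22 → 34 → 38 → 36 → 32 → 30; FIFO queue: 29 → 28 → 13 → 9 → 26 → 11 → 22 → 34 → 38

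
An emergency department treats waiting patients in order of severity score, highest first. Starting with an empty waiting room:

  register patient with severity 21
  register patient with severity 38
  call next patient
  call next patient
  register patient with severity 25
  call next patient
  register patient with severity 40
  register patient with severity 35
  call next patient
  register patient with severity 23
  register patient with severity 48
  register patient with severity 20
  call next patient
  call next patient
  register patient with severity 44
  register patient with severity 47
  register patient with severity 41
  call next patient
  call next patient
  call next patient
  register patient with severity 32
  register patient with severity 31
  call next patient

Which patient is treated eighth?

insert 21 → {21}
insert 38 → {38, 21}
call next patient → 38; now {21}
call next patient → 21; now {}
insert 25 → {25}
call next patient → 25; now {}
insert 40 → {40}
insert 35 → {40, 35}
call next patient → 40; now {35}
insert 23 → {35, 23}
insert 48 → {48, 35, 23}
insert 20 → {48, 35, 23, 20}
call next patient → 48; now {35, 23, 20}
call next patient → 35; now {23, 20}
insert 44 → {44, 23, 20}
insert 47 → {47, 44, 23, 20}
insert 41 → {47, 44, 41, 23, 20}
call next patient → 47; now {44, 41, 23, 20}
call next patient → 44; now {41, 23, 20}
call next patient → 41; now {23, 20}
insert 32 → {32, 23, 20}
insert 31 → {32, 31, 23, 20}
call next patient → 32; now {31, 23, 20}

44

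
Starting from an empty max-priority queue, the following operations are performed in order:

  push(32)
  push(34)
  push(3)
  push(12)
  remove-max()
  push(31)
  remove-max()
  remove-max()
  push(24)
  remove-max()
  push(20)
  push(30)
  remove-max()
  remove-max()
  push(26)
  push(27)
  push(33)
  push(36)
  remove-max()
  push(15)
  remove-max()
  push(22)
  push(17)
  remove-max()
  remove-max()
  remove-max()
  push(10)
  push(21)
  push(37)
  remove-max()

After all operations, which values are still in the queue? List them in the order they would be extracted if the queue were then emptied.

21 → 17 → 15 → 12 → 10 → 3

insert 32 → {32}
insert 34 → {34, 32}
insert 3 → {34, 32, 3}
insert 12 → {34, 32, 12, 3}
remove-max → 34; now {32, 12, 3}
insert 31 → {32, 31, 12, 3}
remove-max → 32; now {31, 12, 3}
remove-max → 31; now {12, 3}
insert 24 → {24, 12, 3}
remove-max → 24; now {12, 3}
insert 20 → {20, 12, 3}
insert 30 → {30, 20, 12, 3}
remove-max → 30; now {20, 12, 3}
remove-max → 20; now {12, 3}
insert 26 → {26, 12, 3}
insert 27 → {27, 26, 12, 3}
insert 33 → {33, 27, 26, 12, 3}
insert 36 → {36, 33, 27, 26, 12, 3}
remove-max → 36; now {33, 27, 26, 12, 3}
insert 15 → {33, 27, 26, 15, 12, 3}
remove-max → 33; now {27, 26, 15, 12, 3}
insert 22 → {27, 26, 22, 15, 12, 3}
insert 17 → {27, 26, 22, 17, 15, 12, 3}
remove-max → 27; now {26, 22, 17, 15, 12, 3}
remove-max → 26; now {22, 17, 15, 12, 3}
remove-max → 22; now {17, 15, 12, 3}
insert 10 → {17, 15, 12, 10, 3}
insert 21 → {21, 17, 15, 12, 10, 3}
insert 37 → {37, 21, 17, 15, 12, 10, 3}
remove-max → 37; now {21, 17, 15, 12, 10, 3}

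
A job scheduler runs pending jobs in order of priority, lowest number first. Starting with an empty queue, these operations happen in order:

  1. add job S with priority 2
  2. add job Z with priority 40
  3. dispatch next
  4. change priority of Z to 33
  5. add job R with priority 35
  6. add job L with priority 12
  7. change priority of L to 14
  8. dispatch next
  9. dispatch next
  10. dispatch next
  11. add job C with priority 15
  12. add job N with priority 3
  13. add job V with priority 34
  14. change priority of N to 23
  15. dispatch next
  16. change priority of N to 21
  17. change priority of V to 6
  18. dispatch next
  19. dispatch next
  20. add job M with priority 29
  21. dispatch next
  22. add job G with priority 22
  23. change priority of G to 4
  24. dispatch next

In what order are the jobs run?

add S (priority 2) → {S:2}
add Z (priority 40) → {S:2, Z:40}
dispatch next → S; now {Z:40}
update Z to priority 33 → {Z:33}
add R (priority 35) → {Z:33, R:35}
add L (priority 12) → {L:12, Z:33, R:35}
update L to priority 14 → {L:14, Z:33, R:35}
dispatch next → L; now {Z:33, R:35}
dispatch next → Z; now {R:35}
dispatch next → R; now {}
add C (priority 15) → {C:15}
add N (priority 3) → {N:3, C:15}
add V (priority 34) → {N:3, C:15, V:34}
update N to priority 23 → {C:15, N:23, V:34}
dispatch next → C; now {N:23, V:34}
update N to priority 21 → {N:21, V:34}
update V to priority 6 → {V:6, N:21}
dispatch next → V; now {N:21}
dispatch next → N; now {}
add M (priority 29) → {M:29}
dispatch next → M; now {}
add G (priority 22) → {G:22}
update G to priority 4 → {G:4}
dispatch next → G; now {}

S → L → Z → R → C → V → N → M → G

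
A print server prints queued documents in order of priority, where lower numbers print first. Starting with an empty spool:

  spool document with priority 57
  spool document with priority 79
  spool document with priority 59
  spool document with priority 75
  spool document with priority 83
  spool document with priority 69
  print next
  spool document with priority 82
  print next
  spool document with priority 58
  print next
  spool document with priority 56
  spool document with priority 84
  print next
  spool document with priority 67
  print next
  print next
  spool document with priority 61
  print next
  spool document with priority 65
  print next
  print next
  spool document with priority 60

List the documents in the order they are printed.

[57, 59, 58, 56, 67, 69, 61, 65, 75]

insert 57 → {57}
insert 79 → {57, 79}
insert 59 → {57, 59, 79}
insert 75 → {57, 59, 75, 79}
insert 83 → {57, 59, 75, 79, 83}
insert 69 → {57, 59, 69, 75, 79, 83}
print next → 57; now {59, 69, 75, 79, 83}
insert 82 → {59, 69, 75, 79, 82, 83}
print next → 59; now {69, 75, 79, 82, 83}
insert 58 → {58, 69, 75, 79, 82, 83}
print next → 58; now {69, 75, 79, 82, 83}
insert 56 → {56, 69, 75, 79, 82, 83}
insert 84 → {56, 69, 75, 79, 82, 83, 84}
print next → 56; now {69, 75, 79, 82, 83, 84}
insert 67 → {67, 69, 75, 79, 82, 83, 84}
print next → 67; now {69, 75, 79, 82, 83, 84}
print next → 69; now {75, 79, 82, 83, 84}
insert 61 → {61, 75, 79, 82, 83, 84}
print next → 61; now {75, 79, 82, 83, 84}
insert 65 → {65, 75, 79, 82, 83, 84}
print next → 65; now {75, 79, 82, 83, 84}
print next → 75; now {79, 82, 83, 84}
insert 60 → {60, 79, 82, 83, 84}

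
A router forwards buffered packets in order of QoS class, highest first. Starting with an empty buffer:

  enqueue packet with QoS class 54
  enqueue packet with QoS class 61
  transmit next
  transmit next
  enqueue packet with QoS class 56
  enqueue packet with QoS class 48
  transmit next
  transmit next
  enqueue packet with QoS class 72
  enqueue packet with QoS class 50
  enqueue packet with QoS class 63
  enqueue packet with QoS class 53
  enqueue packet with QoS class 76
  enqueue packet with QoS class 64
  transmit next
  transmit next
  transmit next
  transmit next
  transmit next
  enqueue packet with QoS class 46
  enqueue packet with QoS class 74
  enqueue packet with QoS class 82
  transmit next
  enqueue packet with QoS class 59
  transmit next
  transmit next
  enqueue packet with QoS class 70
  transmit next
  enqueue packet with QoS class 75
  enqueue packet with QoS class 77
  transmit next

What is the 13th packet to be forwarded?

insert 54 → {54}
insert 61 → {61, 54}
transmit next → 61; now {54}
transmit next → 54; now {}
insert 56 → {56}
insert 48 → {56, 48}
transmit next → 56; now {48}
transmit next → 48; now {}
insert 72 → {72}
insert 50 → {72, 50}
insert 63 → {72, 63, 50}
insert 53 → {72, 63, 53, 50}
insert 76 → {76, 72, 63, 53, 50}
insert 64 → {76, 72, 64, 63, 53, 50}
transmit next → 76; now {72, 64, 63, 53, 50}
transmit next → 72; now {64, 63, 53, 50}
transmit next → 64; now {63, 53, 50}
transmit next → 63; now {53, 50}
transmit next → 53; now {50}
insert 46 → {50, 46}
insert 74 → {74, 50, 46}
insert 82 → {82, 74, 50, 46}
transmit next → 82; now {74, 50, 46}
insert 59 → {74, 59, 50, 46}
transmit next → 74; now {59, 50, 46}
transmit next → 59; now {50, 46}
insert 70 → {70, 50, 46}
transmit next → 70; now {50, 46}
insert 75 → {75, 50, 46}
insert 77 → {77, 75, 50, 46}
transmit next → 77; now {75, 50, 46}

70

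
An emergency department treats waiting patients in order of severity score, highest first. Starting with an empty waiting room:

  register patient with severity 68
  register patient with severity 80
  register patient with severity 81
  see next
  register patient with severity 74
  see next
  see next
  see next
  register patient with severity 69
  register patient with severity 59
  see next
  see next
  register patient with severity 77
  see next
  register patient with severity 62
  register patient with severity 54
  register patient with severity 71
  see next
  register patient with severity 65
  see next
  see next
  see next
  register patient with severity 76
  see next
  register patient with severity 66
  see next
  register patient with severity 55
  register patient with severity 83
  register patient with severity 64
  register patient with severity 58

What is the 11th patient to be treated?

54

insert 68 → {68}
insert 80 → {80, 68}
insert 81 → {81, 80, 68}
see next → 81; now {80, 68}
insert 74 → {80, 74, 68}
see next → 80; now {74, 68}
see next → 74; now {68}
see next → 68; now {}
insert 69 → {69}
insert 59 → {69, 59}
see next → 69; now {59}
see next → 59; now {}
insert 77 → {77}
see next → 77; now {}
insert 62 → {62}
insert 54 → {62, 54}
insert 71 → {71, 62, 54}
see next → 71; now {62, 54}
insert 65 → {65, 62, 54}
see next → 65; now {62, 54}
see next → 62; now {54}
see next → 54; now {}
insert 76 → {76}
see next → 76; now {}
insert 66 → {66}
see next → 66; now {}
insert 55 → {55}
insert 83 → {83, 55}
insert 64 → {83, 64, 55}
insert 58 → {83, 64, 58, 55}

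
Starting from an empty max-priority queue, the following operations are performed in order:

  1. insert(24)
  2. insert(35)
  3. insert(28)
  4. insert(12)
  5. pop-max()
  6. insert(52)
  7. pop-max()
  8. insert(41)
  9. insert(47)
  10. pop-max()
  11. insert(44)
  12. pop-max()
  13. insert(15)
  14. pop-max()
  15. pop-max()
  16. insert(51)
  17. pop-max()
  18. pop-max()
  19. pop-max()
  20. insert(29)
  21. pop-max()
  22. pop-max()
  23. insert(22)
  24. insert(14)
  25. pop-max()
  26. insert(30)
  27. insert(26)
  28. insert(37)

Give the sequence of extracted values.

[35, 52, 47, 44, 41, 28, 51, 24, 15, 29, 12, 22]

insert 24 → {24}
insert 35 → {35, 24}
insert 28 → {35, 28, 24}
insert 12 → {35, 28, 24, 12}
pop-max → 35; now {28, 24, 12}
insert 52 → {52, 28, 24, 12}
pop-max → 52; now {28, 24, 12}
insert 41 → {41, 28, 24, 12}
insert 47 → {47, 41, 28, 24, 12}
pop-max → 47; now {41, 28, 24, 12}
insert 44 → {44, 41, 28, 24, 12}
pop-max → 44; now {41, 28, 24, 12}
insert 15 → {41, 28, 24, 15, 12}
pop-max → 41; now {28, 24, 15, 12}
pop-max → 28; now {24, 15, 12}
insert 51 → {51, 24, 15, 12}
pop-max → 51; now {24, 15, 12}
pop-max → 24; now {15, 12}
pop-max → 15; now {12}
insert 29 → {29, 12}
pop-max → 29; now {12}
pop-max → 12; now {}
insert 22 → {22}
insert 14 → {22, 14}
pop-max → 22; now {14}
insert 30 → {30, 14}
insert 26 → {30, 26, 14}
insert 37 → {37, 30, 26, 14}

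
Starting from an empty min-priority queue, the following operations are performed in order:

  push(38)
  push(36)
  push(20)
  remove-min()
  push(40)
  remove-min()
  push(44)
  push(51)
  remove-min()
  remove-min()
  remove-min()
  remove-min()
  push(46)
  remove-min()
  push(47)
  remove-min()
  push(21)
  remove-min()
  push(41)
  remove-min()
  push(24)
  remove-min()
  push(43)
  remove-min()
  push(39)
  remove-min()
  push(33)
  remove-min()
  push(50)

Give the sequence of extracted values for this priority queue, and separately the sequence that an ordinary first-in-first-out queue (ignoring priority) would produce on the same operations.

insert 38 → {38}
insert 36 → {36, 38}
insert 20 → {20, 36, 38}
remove-min → 20; now {36, 38}
insert 40 → {36, 38, 40}
remove-min → 36; now {38, 40}
insert 44 → {38, 40, 44}
insert 51 → {38, 40, 44, 51}
remove-min → 38; now {40, 44, 51}
remove-min → 40; now {44, 51}
remove-min → 44; now {51}
remove-min → 51; now {}
insert 46 → {46}
remove-min → 46; now {}
insert 47 → {47}
remove-min → 47; now {}
insert 21 → {21}
remove-min → 21; now {}
insert 41 → {41}
remove-min → 41; now {}
insert 24 → {24}
remove-min → 24; now {}
insert 43 → {43}
remove-min → 43; now {}
insert 39 → {39}
remove-min → 39; now {}
insert 33 → {33}
remove-min → 33; now {}
insert 50 → {50}

priority queue: [20, 36, 38, 40, 44, 51, 46, 47, 21, 41, 24, 43, 39, 33]; FIFO queue: [38, 36, 20, 40, 44, 51, 46, 47, 21, 41, 24, 43, 39, 33]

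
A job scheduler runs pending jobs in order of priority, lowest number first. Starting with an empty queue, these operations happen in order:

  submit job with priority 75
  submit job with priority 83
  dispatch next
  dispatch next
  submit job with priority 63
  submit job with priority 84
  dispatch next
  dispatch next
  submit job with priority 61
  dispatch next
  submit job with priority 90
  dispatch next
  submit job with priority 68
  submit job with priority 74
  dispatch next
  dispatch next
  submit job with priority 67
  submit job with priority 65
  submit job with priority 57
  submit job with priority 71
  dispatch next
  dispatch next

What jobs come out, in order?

[75, 83, 63, 84, 61, 90, 68, 74, 57, 65]

insert 75 → {75}
insert 83 → {75, 83}
dispatch next → 75; now {83}
dispatch next → 83; now {}
insert 63 → {63}
insert 84 → {63, 84}
dispatch next → 63; now {84}
dispatch next → 84; now {}
insert 61 → {61}
dispatch next → 61; now {}
insert 90 → {90}
dispatch next → 90; now {}
insert 68 → {68}
insert 74 → {68, 74}
dispatch next → 68; now {74}
dispatch next → 74; now {}
insert 67 → {67}
insert 65 → {65, 67}
insert 57 → {57, 65, 67}
insert 71 → {57, 65, 67, 71}
dispatch next → 57; now {65, 67, 71}
dispatch next → 65; now {67, 71}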